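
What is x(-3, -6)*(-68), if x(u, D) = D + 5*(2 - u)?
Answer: -1292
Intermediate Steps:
x(u, D) = 10 + D - 5*u (x(u, D) = D + (10 - 5*u) = 10 + D - 5*u)
x(-3, -6)*(-68) = (10 - 6 - 5*(-3))*(-68) = (10 - 6 + 15)*(-68) = 19*(-68) = -1292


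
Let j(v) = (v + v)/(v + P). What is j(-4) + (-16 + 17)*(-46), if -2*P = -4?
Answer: -42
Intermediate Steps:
P = 2 (P = -½*(-4) = 2)
j(v) = 2*v/(2 + v) (j(v) = (v + v)/(v + 2) = (2*v)/(2 + v) = 2*v/(2 + v))
j(-4) + (-16 + 17)*(-46) = 2*(-4)/(2 - 4) + (-16 + 17)*(-46) = 2*(-4)/(-2) + 1*(-46) = 2*(-4)*(-½) - 46 = 4 - 46 = -42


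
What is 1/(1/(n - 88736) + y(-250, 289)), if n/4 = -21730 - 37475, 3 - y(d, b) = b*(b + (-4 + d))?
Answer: -325556/3292022273 ≈ -9.8892e-5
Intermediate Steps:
y(d, b) = 3 - b*(-4 + b + d) (y(d, b) = 3 - b*(b + (-4 + d)) = 3 - b*(-4 + b + d))
n = -236820 (n = 4*(-21730 - 37475) = 4*(-59205) = -236820)
1/(1/(n - 88736) + y(-250, 289)) = 1/(1/(-236820 - 88736) + (3 - 1*289² + 4*289 - 1*289*(-250))) = 1/(1/(-325556) + (3 - 1*83521 + 1156 + 72250)) = 1/(-1/325556 + (3 - 83521 + 1156 + 72250)) = 1/(-1/325556 - 10112) = 1/(-3292022273/325556) = -325556/3292022273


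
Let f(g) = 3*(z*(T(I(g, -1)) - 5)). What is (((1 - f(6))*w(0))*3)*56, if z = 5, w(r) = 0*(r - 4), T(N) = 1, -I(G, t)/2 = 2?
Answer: 0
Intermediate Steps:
I(G, t) = -4 (I(G, t) = -2*2 = -4)
w(r) = 0 (w(r) = 0*(-4 + r) = 0)
f(g) = -60 (f(g) = 3*(5*(1 - 5)) = 3*(5*(-4)) = 3*(-20) = -60)
(((1 - f(6))*w(0))*3)*56 = (((1 - 1*(-60))*0)*3)*56 = (((1 + 60)*0)*3)*56 = ((61*0)*3)*56 = (0*3)*56 = 0*56 = 0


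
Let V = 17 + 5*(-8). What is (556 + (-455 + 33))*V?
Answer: -3082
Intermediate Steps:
V = -23 (V = 17 - 40 = -23)
(556 + (-455 + 33))*V = (556 + (-455 + 33))*(-23) = (556 - 422)*(-23) = 134*(-23) = -3082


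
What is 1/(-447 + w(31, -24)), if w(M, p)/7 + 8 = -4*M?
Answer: -1/1371 ≈ -0.00072939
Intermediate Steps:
w(M, p) = -56 - 28*M (w(M, p) = -56 + 7*(-4*M) = -56 - 28*M)
1/(-447 + w(31, -24)) = 1/(-447 + (-56 - 28*31)) = 1/(-447 + (-56 - 868)) = 1/(-447 - 924) = 1/(-1371) = -1/1371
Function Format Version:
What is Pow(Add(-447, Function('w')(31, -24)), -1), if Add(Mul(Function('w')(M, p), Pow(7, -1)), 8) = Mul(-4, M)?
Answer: Rational(-1, 1371) ≈ -0.00072939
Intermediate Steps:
Function('w')(M, p) = Add(-56, Mul(-28, M)) (Function('w')(M, p) = Add(-56, Mul(7, Mul(-4, M))) = Add(-56, Mul(-28, M)))
Pow(Add(-447, Function('w')(31, -24)), -1) = Pow(Add(-447, Add(-56, Mul(-28, 31))), -1) = Pow(Add(-447, Add(-56, -868)), -1) = Pow(Add(-447, -924), -1) = Pow(-1371, -1) = Rational(-1, 1371)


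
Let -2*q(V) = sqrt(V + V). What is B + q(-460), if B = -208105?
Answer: -208105 - I*sqrt(230) ≈ -2.0811e+5 - 15.166*I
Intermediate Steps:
q(V) = -sqrt(2)*sqrt(V)/2 (q(V) = -sqrt(V + V)/2 = -sqrt(2)*sqrt(V)/2)
B + q(-460) = -208105 - sqrt(2)*sqrt(-460)/2 = -208105 - sqrt(2)*2*I*sqrt(115)/2 = -208105 - I*sqrt(230)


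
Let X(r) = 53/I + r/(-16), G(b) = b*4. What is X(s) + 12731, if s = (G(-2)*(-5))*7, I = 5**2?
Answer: 635781/50 ≈ 12716.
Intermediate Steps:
G(b) = 4*b
I = 25
s = 280 (s = ((4*(-2))*(-5))*7 = -8*(-5)*7 = 40*7 = 280)
X(r) = 53/25 - r/16 (X(r) = 53/25 + r/(-16) = 53*(1/25) + r*(-1/16) = 53/25 - r/16)
X(s) + 12731 = (53/25 - 1/16*280) + 12731 = (53/25 - 35/2) + 12731 = -769/50 + 12731 = 635781/50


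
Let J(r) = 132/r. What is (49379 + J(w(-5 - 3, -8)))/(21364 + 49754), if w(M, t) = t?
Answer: 98725/142236 ≈ 0.69409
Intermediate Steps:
(49379 + J(w(-5 - 3, -8)))/(21364 + 49754) = (49379 + 132/(-8))/(21364 + 49754) = (49379 + 132*(-1/8))/71118 = (49379 - 33/2)*(1/71118) = (98725/2)*(1/71118) = 98725/142236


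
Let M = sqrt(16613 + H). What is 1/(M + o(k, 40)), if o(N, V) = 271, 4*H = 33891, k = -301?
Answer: 1084/193421 - 2*sqrt(100343)/193421 ≈ 0.0023289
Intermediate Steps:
H = 33891/4 (H = (1/4)*33891 = 33891/4 ≈ 8472.8)
M = sqrt(100343)/2 (M = sqrt(16613 + 33891/4) = sqrt(100343/4) = sqrt(100343)/2 ≈ 158.38)
1/(M + o(k, 40)) = 1/(sqrt(100343)/2 + 271) = 1/(271 + sqrt(100343)/2)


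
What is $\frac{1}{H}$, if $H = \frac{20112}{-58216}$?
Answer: $- \frac{7277}{2514} \approx -2.8946$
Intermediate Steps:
$H = - \frac{2514}{7277}$ ($H = 20112 \left(- \frac{1}{58216}\right) = - \frac{2514}{7277} \approx -0.34547$)
$\frac{1}{H} = \frac{1}{- \frac{2514}{7277}} = - \frac{7277}{2514}$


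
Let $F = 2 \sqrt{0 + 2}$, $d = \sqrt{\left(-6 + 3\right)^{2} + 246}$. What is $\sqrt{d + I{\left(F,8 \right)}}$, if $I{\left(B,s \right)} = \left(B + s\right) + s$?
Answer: $\sqrt{16 + \sqrt{255} + 2 \sqrt{2}} \approx 5.8989$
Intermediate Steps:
$d = \sqrt{255}$ ($d = \sqrt{\left(-3\right)^{2} + 246} = \sqrt{9 + 246} = \sqrt{255} \approx 15.969$)
$F = 2 \sqrt{2} \approx 2.8284$
$I{\left(B,s \right)} = B + 2 s$
$\sqrt{d + I{\left(F,8 \right)}} = \sqrt{\sqrt{255} + \left(2 \sqrt{2} + 2 \cdot 8\right)} = \sqrt{\sqrt{255} + \left(2 \sqrt{2} + 16\right)} = \sqrt{\sqrt{255} + \left(16 + 2 \sqrt{2}\right)} = \sqrt{16 + \sqrt{255} + 2 \sqrt{2}}$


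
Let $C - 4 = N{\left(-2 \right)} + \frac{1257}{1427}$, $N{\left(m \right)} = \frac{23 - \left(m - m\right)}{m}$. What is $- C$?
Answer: $\frac{18891}{2854} \approx 6.6191$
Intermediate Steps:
$N{\left(m \right)} = \frac{23}{m}$ ($N{\left(m \right)} = \frac{23 - 0}{m} = \frac{23 + 0}{m} = \frac{23}{m}$)
$C = - \frac{18891}{2854}$ ($C = 4 + \left(\frac{23}{-2} + \frac{1257}{1427}\right) = 4 + \left(23 \left(- \frac{1}{2}\right) + 1257 \cdot \frac{1}{1427}\right) = 4 + \left(- \frac{23}{2} + \frac{1257}{1427}\right) = 4 - \frac{30307}{2854} = - \frac{18891}{2854} \approx -6.6191$)
$- C = \left(-1\right) \left(- \frac{18891}{2854}\right) = \frac{18891}{2854}$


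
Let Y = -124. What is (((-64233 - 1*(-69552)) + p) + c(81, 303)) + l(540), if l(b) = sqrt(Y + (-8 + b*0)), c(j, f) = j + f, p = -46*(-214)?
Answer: 15547 + 2*I*sqrt(33) ≈ 15547.0 + 11.489*I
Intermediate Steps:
p = 9844
c(j, f) = f + j
l(b) = 2*I*sqrt(33) (l(b) = sqrt(-124 + (-8 + b*0)) = sqrt(-124 + (-8 + 0)) = sqrt(-124 - 8) = sqrt(-132) = 2*I*sqrt(33))
(((-64233 - 1*(-69552)) + p) + c(81, 303)) + l(540) = (((-64233 - 1*(-69552)) + 9844) + (303 + 81)) + 2*I*sqrt(33) = (((-64233 + 69552) + 9844) + 384) + 2*I*sqrt(33) = ((5319 + 9844) + 384) + 2*I*sqrt(33) = (15163 + 384) + 2*I*sqrt(33) = 15547 + 2*I*sqrt(33)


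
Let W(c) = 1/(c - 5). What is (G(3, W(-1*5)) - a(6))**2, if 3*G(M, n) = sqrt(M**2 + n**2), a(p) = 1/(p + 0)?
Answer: (5 - sqrt(901))**2/900 ≈ 0.69537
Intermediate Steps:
W(c) = 1/(-5 + c)
a(p) = 1/p
G(M, n) = sqrt(M**2 + n**2)/3
(G(3, W(-1*5)) - a(6))**2 = (sqrt(3**2 + (1/(-5 - 1*5))**2)/3 - 1/6)**2 = (sqrt(9 + (1/(-5 - 5))**2)/3 - 1*1/6)**2 = (sqrt(9 + (1/(-10))**2)/3 - 1/6)**2 = (sqrt(9 + (-1/10)**2)/3 - 1/6)**2 = (sqrt(9 + 1/100)/3 - 1/6)**2 = (sqrt(901/100)/3 - 1/6)**2 = ((sqrt(901)/10)/3 - 1/6)**2 = (sqrt(901)/30 - 1/6)**2 = (-1/6 + sqrt(901)/30)**2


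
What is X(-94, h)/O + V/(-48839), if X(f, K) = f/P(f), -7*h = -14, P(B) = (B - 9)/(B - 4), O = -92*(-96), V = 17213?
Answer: -575303647/1586737248 ≈ -0.36257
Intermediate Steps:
O = 8832
P(B) = (-9 + B)/(-4 + B)
h = 2 (h = -⅐*(-14) = 2)
X(f, K) = f*(-4 + f)/(-9 + f) (X(f, K) = f/(((-9 + f)/(-4 + f))) = f*((-4 + f)/(-9 + f)) = f*(-4 + f)/(-9 + f))
X(-94, h)/O + V/(-48839) = -94*(-4 - 94)/(-9 - 94)/8832 + 17213/(-48839) = -94*(-98)/(-103)*(1/8832) + 17213*(-1/48839) = -94*(-1/103)*(-98)*(1/8832) - 2459/6977 = -9212/103*1/8832 - 2459/6977 = -2303/227424 - 2459/6977 = -575303647/1586737248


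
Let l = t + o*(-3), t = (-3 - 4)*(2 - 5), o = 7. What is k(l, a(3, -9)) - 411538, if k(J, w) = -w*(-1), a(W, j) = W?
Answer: -411535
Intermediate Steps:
t = 21 (t = -7*(-3) = 21)
l = 0 (l = 21 + 7*(-3) = 21 - 21 = 0)
k(J, w) = w
k(l, a(3, -9)) - 411538 = 3 - 411538 = -411535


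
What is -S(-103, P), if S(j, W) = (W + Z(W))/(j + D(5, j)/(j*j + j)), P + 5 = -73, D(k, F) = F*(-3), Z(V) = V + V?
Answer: -884/389 ≈ -2.2725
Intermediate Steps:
Z(V) = 2*V
D(k, F) = -3*F
P = -78 (P = -5 - 73 = -78)
S(j, W) = 3*W/(j - 3*j/(j + j²)) (S(j, W) = (W + 2*W)/(j + (-3*j)/(j*j + j)) = (3*W)/(j + (-3*j)/(j² + j)) = (3*W)/(j + (-3*j)/(j + j²)) = (3*W)/(j - 3*j/(j + j²)) = 3*W/(j - 3*j/(j + j²)))
-S(-103, P) = -3*(-78)*(1 - 103)/(-3 - 103 + (-103)²) = -3*(-78)*(-102)/(-3 - 103 + 10609) = -3*(-78)*(-102)/10503 = -1*884/389 = -884/389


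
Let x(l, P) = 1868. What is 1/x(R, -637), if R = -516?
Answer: 1/1868 ≈ 0.00053533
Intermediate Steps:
1/x(R, -637) = 1/1868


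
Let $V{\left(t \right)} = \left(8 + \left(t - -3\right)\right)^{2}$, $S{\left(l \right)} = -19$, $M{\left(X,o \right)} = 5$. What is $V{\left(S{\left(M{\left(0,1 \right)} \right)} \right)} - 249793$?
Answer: $-249729$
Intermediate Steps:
$V{\left(t \right)} = \left(11 + t\right)^{2}$ ($V{\left(t \right)} = \left(8 + \left(t + 3\right)\right)^{2} = \left(8 + \left(3 + t\right)\right)^{2} = \left(11 + t\right)^{2}$)
$V{\left(S{\left(M{\left(0,1 \right)} \right)} \right)} - 249793 = \left(11 - 19\right)^{2} - 249793 = \left(-8\right)^{2} - 249793 = 64 - 249793 = -249729$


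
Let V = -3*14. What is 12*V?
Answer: -504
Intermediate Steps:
V = -42
12*V = 12*(-42) = -504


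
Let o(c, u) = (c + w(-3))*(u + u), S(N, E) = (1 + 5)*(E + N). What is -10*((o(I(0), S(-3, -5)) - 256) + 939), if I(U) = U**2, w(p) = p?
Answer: -9710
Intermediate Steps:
S(N, E) = 6*E + 6*N (S(N, E) = 6*(E + N) = 6*E + 6*N)
o(c, u) = 2*u*(-3 + c) (o(c, u) = (c - 3)*(u + u) = (-3 + c)*(2*u) = 2*u*(-3 + c))
-10*((o(I(0), S(-3, -5)) - 256) + 939) = -10*((2*(6*(-5) + 6*(-3))*(-3 + 0**2) - 256) + 939) = -10*((2*(-30 - 18)*(-3 + 0) - 256) + 939) = -10*((2*(-48)*(-3) - 256) + 939) = -10*((288 - 256) + 939) = -10*(32 + 939) = -10*971 = -9710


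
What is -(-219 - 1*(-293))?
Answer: -74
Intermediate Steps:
-(-219 - 1*(-293)) = -(-219 + 293) = -1*74 = -74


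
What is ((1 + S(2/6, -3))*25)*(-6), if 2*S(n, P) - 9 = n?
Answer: -850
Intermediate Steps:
S(n, P) = 9/2 + n/2
((1 + S(2/6, -3))*25)*(-6) = ((1 + (9/2 + (2/6)/2))*25)*(-6) = ((1 + (9/2 + (2*(⅙))/2))*25)*(-6) = ((1 + (9/2 + (½)*(⅓)))*25)*(-6) = ((1 + (9/2 + ⅙))*25)*(-6) = ((1 + 14/3)*25)*(-6) = ((17/3)*25)*(-6) = (425/3)*(-6) = -850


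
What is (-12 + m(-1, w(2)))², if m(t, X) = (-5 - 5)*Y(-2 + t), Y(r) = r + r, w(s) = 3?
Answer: 2304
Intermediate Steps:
Y(r) = 2*r
m(t, X) = 40 - 20*t (m(t, X) = (-5 - 5)*(2*(-2 + t)) = -10*(-4 + 2*t) = 40 - 20*t)
(-12 + m(-1, w(2)))² = (-12 + (40 - 20*(-1)))² = (-12 + (40 + 20))² = (-12 + 60)² = 48² = 2304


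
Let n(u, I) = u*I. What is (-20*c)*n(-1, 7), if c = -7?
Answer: -980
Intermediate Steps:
n(u, I) = I*u
(-20*c)*n(-1, 7) = (-20*(-7))*(7*(-1)) = 140*(-7) = -980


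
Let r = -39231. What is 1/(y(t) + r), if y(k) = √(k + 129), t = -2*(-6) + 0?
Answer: -13077/513023740 - √141/1539071220 ≈ -2.5498e-5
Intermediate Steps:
t = 12 (t = 12 + 0 = 12)
y(k) = √(129 + k)
1/(y(t) + r) = 1/(√(129 + 12) - 39231) = 1/(√141 - 39231) = 1/(-39231 + √141)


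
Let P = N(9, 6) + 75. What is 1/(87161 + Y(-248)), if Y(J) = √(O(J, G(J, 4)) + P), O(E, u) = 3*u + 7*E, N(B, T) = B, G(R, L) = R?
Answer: 87161/7597042317 - 2*I*√599/7597042317 ≈ 1.1473e-5 - 6.4432e-9*I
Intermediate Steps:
P = 84 (P = 9 + 75 = 84)
Y(J) = √(84 + 10*J) (Y(J) = √((3*J + 7*J) + 84) = √(10*J + 84) = √(84 + 10*J))
1/(87161 + Y(-248)) = 1/(87161 + √(84 + 10*(-248))) = 1/(87161 + √(84 - 2480)) = 1/(87161 + √(-2396)) = 1/(87161 + 2*I*√599)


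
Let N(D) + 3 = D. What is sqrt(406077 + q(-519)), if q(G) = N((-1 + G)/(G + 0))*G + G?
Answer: sqrt(406595) ≈ 637.65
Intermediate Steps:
N(D) = -3 + D
q(G) = G + G*(-3 + (-1 + G)/G) (q(G) = (-3 + (-1 + G)/(G + 0))*G + G = (-3 + (-1 + G)/G)*G + G = G*(-3 + (-1 + G)/G) + G = G + G*(-3 + (-1 + G)/G))
sqrt(406077 + q(-519)) = sqrt(406077 + (-1 - 1*(-519))) = sqrt(406077 + (-1 + 519)) = sqrt(406077 + 518) = sqrt(406595)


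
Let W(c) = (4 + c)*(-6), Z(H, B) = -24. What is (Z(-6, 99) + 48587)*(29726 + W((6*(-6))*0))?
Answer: 1442418226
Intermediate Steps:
W(c) = -24 - 6*c
(Z(-6, 99) + 48587)*(29726 + W((6*(-6))*0)) = (-24 + 48587)*(29726 + (-24 - 6*6*(-6)*0)) = 48563*(29726 + (-24 - (-216)*0)) = 48563*(29726 + (-24 - 6*0)) = 48563*(29726 + (-24 + 0)) = 48563*(29726 - 24) = 48563*29702 = 1442418226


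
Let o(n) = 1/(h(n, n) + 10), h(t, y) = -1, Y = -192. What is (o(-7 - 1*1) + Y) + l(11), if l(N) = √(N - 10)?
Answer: -1718/9 ≈ -190.89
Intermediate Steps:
l(N) = √(-10 + N)
o(n) = ⅑ (o(n) = 1/(-1 + 10) = 1/9 = ⅑)
(o(-7 - 1*1) + Y) + l(11) = (⅑ - 192) + √(-10 + 11) = -1727/9 + √1 = -1727/9 + 1 = -1718/9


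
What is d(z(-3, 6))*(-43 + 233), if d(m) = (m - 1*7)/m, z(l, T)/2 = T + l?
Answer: -95/3 ≈ -31.667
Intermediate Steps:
z(l, T) = 2*T + 2*l (z(l, T) = 2*(T + l) = 2*T + 2*l)
d(m) = (-7 + m)/m (d(m) = (m - 7)/m = (-7 + m)/m)
d(z(-3, 6))*(-43 + 233) = ((-7 + (2*6 + 2*(-3)))/(2*6 + 2*(-3)))*(-43 + 233) = ((-7 + (12 - 6))/(12 - 6))*190 = ((-7 + 6)/6)*190 = ((⅙)*(-1))*190 = -⅙*190 = -95/3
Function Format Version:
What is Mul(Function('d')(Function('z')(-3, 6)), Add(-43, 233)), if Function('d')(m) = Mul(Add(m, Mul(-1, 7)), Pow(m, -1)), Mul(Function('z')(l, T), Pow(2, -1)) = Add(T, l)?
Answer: Rational(-95, 3) ≈ -31.667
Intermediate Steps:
Function('z')(l, T) = Add(Mul(2, T), Mul(2, l)) (Function('z')(l, T) = Mul(2, Add(T, l)) = Add(Mul(2, T), Mul(2, l)))
Function('d')(m) = Mul(Pow(m, -1), Add(-7, m)) (Function('d')(m) = Mul(Add(m, -7), Pow(m, -1)) = Mul(Add(-7, m), Pow(m, -1)) = Mul(Pow(m, -1), Add(-7, m)))
Mul(Function('d')(Function('z')(-3, 6)), Add(-43, 233)) = Mul(Mul(Pow(Add(Mul(2, 6), Mul(2, -3)), -1), Add(-7, Add(Mul(2, 6), Mul(2, -3)))), Add(-43, 233)) = Mul(Mul(Pow(Add(12, -6), -1), Add(-7, Add(12, -6))), 190) = Mul(Mul(Pow(6, -1), Add(-7, 6)), 190) = Mul(Mul(Rational(1, 6), -1), 190) = Mul(Rational(-1, 6), 190) = Rational(-95, 3)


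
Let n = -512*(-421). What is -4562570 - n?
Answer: -4778122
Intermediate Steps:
n = 215552
-4562570 - n = -4562570 - 1*215552 = -4562570 - 215552 = -4778122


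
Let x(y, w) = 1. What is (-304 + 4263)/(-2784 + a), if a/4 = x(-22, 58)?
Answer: -3959/2780 ≈ -1.4241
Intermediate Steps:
a = 4 (a = 4*1 = 4)
(-304 + 4263)/(-2784 + a) = (-304 + 4263)/(-2784 + 4) = 3959/(-2780) = 3959*(-1/2780) = -3959/2780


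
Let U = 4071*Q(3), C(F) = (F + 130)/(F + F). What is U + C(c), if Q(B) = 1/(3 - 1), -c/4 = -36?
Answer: 293249/144 ≈ 2036.5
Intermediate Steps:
c = 144 (c = -4*(-36) = 144)
Q(B) = 1/2
C(F) = (130 + F)/(2*F) (C(F) = (130 + F)/((2*F)) = (130 + F)*(1/(2*F)) = (130 + F)/(2*F))
U = 4071/2 (U = 4071*(1/2) = 4071/2 ≈ 2035.5)
U + C(c) = 4071/2 + (1/2)*(130 + 144)/144 = 4071/2 + (1/2)*(1/144)*274 = 4071/2 + 137/144 = 293249/144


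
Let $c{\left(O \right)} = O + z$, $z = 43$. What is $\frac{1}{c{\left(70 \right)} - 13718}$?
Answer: $- \frac{1}{13605} \approx -7.3502 \cdot 10^{-5}$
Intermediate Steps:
$c{\left(O \right)} = 43 + O$ ($c{\left(O \right)} = O + 43 = 43 + O$)
$\frac{1}{c{\left(70 \right)} - 13718} = \frac{1}{\left(43 + 70\right) - 13718} = \frac{1}{113 - 13718} = \frac{1}{-13605} = - \frac{1}{13605}$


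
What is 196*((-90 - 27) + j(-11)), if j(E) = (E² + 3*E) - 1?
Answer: -5880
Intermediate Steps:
j(E) = -1 + E² + 3*E
196*((-90 - 27) + j(-11)) = 196*((-90 - 27) + (-1 + (-11)² + 3*(-11))) = 196*(-117 + (-1 + 121 - 33)) = 196*(-117 + 87) = 196*(-30) = -5880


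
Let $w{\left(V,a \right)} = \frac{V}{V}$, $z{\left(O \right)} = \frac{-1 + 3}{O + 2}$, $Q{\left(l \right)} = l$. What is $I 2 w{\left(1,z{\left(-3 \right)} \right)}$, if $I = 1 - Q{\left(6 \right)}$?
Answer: $-10$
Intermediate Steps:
$z{\left(O \right)} = \frac{2}{2 + O}$
$w{\left(V,a \right)} = 1$
$I = -5$ ($I = 1 - 6 = -5$)
$I 2 w{\left(1,z{\left(-3 \right)} \right)} = \left(-5\right) 2 \cdot 1 = \left(-10\right) 1 = -10$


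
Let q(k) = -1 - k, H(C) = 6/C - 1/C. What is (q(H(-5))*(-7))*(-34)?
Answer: 0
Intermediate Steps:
H(C) = 5/C
(q(H(-5))*(-7))*(-34) = ((-1 - 5/(-5))*(-7))*(-34) = ((-1 - 5*(-1)/5)*(-7))*(-34) = ((-1 - 1*(-1))*(-7))*(-34) = ((-1 + 1)*(-7))*(-34) = (0*(-7))*(-34) = 0*(-34) = 0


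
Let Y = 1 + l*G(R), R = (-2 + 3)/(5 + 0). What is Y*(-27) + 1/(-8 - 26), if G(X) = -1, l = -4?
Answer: -4591/34 ≈ -135.03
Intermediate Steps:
R = ⅕ (R = 1/5 = 1*(⅕) = ⅕ ≈ 0.20000)
Y = 5 (Y = 1 - 4*(-1) = 1 + 4 = 5)
Y*(-27) + 1/(-8 - 26) = 5*(-27) + 1/(-8 - 26) = -135 + 1/(-34) = -135 - 1/34 = -4591/34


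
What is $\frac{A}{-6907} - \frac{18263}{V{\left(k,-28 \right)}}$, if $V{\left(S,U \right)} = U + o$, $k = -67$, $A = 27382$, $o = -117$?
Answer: $\frac{122172151}{1001515} \approx 121.99$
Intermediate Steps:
$V{\left(S,U \right)} = -117 + U$ ($V{\left(S,U \right)} = U - 117 = -117 + U$)
$\frac{A}{-6907} - \frac{18263}{V{\left(k,-28 \right)}} = \frac{27382}{-6907} - \frac{18263}{-117 - 28} = 27382 \left(- \frac{1}{6907}\right) - \frac{18263}{-145} = - \frac{27382}{6907} - - \frac{18263}{145} = - \frac{27382}{6907} + \frac{18263}{145} = \frac{122172151}{1001515}$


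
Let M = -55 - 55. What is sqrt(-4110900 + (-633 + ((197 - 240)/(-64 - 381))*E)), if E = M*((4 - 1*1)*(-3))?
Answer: 3*I*sqrt(3618521683)/89 ≈ 2027.7*I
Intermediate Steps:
M = -110
E = 990 (E = -110*(4 - 1*1)*(-3) = -110*(4 - 1)*(-3) = -330*(-3) = -110*(-9) = 990)
sqrt(-4110900 + (-633 + ((197 - 240)/(-64 - 381))*E)) = sqrt(-4110900 + (-633 + ((197 - 240)/(-64 - 381))*990)) = sqrt(-4110900 + (-633 - 43/(-445)*990)) = sqrt(-4110900 + (-633 - 43*(-1/445)*990)) = sqrt(-4110900 + (-633 + (43/445)*990)) = sqrt(-4110900 + (-633 + 8514/89)) = sqrt(-4110900 - 47823/89) = sqrt(-365917923/89) = 3*I*sqrt(3618521683)/89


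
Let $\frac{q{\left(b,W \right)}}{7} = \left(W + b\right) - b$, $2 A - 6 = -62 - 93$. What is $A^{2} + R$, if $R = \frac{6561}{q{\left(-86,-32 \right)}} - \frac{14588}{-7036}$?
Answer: $\frac{2176163433}{394016} \approx 5523.0$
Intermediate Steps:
$A = - \frac{149}{2}$ ($A = 3 + \frac{-62 - 93}{2} = 3 + \frac{1}{2} \left(-155\right) = 3 - \frac{155}{2} = - \frac{149}{2} \approx -74.5$)
$q{\left(b,W \right)} = 7 W$ ($q{\left(b,W \right)} = 7 \left(\left(W + b\right) - b\right) = 7 W$)
$R = - \frac{10723871}{394016}$ ($R = \frac{6561}{7 \left(-32\right)} - \frac{14588}{-7036} = \frac{6561}{-224} - - \frac{3647}{1759} = 6561 \left(- \frac{1}{224}\right) + \frac{3647}{1759} = - \frac{6561}{224} + \frac{3647}{1759} = - \frac{10723871}{394016} \approx -27.217$)
$A^{2} + R = \left(- \frac{149}{2}\right)^{2} - \frac{10723871}{394016} = \frac{22201}{4} - \frac{10723871}{394016} = \frac{2176163433}{394016}$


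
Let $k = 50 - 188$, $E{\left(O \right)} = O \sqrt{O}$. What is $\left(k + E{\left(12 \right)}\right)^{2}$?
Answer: $20772 - 6624 \sqrt{3} \approx 9298.9$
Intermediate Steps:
$E{\left(O \right)} = O^{\frac{3}{2}}$
$k = -138$
$\left(k + E{\left(12 \right)}\right)^{2} = \left(-138 + 12^{\frac{3}{2}}\right)^{2} = \left(-138 + 24 \sqrt{3}\right)^{2}$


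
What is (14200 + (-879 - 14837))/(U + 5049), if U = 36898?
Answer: -1516/41947 ≈ -0.036141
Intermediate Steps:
(14200 + (-879 - 14837))/(U + 5049) = (14200 + (-879 - 14837))/(36898 + 5049) = (14200 - 15716)/41947 = -1516*1/41947 = -1516/41947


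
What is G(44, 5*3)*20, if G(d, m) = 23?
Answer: 460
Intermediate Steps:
G(44, 5*3)*20 = 23*20 = 460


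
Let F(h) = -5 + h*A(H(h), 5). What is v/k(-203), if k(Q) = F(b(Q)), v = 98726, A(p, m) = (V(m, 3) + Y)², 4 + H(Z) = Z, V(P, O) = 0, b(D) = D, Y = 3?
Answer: -49363/916 ≈ -53.890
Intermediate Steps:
H(Z) = -4 + Z
A(p, m) = 9 (A(p, m) = (0 + 3)² = 3² = 9)
F(h) = -5 + 9*h (F(h) = -5 + h*9 = -5 + 9*h)
k(Q) = -5 + 9*Q
v/k(-203) = 98726/(-5 + 9*(-203)) = 98726/(-5 - 1827) = 98726/(-1832) = 98726*(-1/1832) = -49363/916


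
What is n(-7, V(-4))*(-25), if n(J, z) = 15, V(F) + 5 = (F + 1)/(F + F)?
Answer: -375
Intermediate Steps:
V(F) = -5 + (1 + F)/(2*F) (V(F) = -5 + (F + 1)/(F + F) = -5 + (1 + F)/((2*F)) = -5 + (1 + F)*(1/(2*F)) = -5 + (1 + F)/(2*F))
n(-7, V(-4))*(-25) = 15*(-25) = -375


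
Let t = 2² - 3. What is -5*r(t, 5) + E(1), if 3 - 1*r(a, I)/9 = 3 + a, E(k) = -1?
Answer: 44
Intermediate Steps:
t = 1 (t = 4 - 3 = 1)
r(a, I) = -9*a (r(a, I) = 27 - 9*(3 + a) = 27 + (-27 - 9*a) = -9*a)
-5*r(t, 5) + E(1) = -(-45) - 1 = -5*(-9) - 1 = 45 - 1 = 44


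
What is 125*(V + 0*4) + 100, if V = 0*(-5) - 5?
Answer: -525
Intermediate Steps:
V = -5 (V = 0 - 5 = -5)
125*(V + 0*4) + 100 = 125*(-5 + 0*4) + 100 = 125*(-5 + 0) + 100 = 125*(-5) + 100 = -625 + 100 = -525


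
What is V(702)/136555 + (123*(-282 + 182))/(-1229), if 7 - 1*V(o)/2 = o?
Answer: 335583638/33565219 ≈ 9.9980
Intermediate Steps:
V(o) = 14 - 2*o
V(702)/136555 + (123*(-282 + 182))/(-1229) = (14 - 2*702)/136555 + (123*(-282 + 182))/(-1229) = (14 - 1404)*(1/136555) + (123*(-100))*(-1/1229) = -1390*1/136555 - 12300*(-1/1229) = -278/27311 + 12300/1229 = 335583638/33565219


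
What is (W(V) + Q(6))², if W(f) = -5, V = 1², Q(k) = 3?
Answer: 4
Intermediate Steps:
V = 1
(W(V) + Q(6))² = (-5 + 3)² = (-2)² = 4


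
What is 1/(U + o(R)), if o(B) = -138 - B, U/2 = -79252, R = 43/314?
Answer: -314/49813631 ≈ -6.3035e-6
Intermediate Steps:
R = 43/314 (R = 43*(1/314) = 43/314 ≈ 0.13694)
U = -158504 (U = 2*(-79252) = -158504)
1/(U + o(R)) = 1/(-158504 + (-138 - 1*43/314)) = 1/(-158504 + (-138 - 43/314)) = 1/(-158504 - 43375/314) = 1/(-49813631/314) = -314/49813631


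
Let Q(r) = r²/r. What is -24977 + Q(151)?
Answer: -24826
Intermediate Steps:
Q(r) = r
-24977 + Q(151) = -24977 + 151 = -24826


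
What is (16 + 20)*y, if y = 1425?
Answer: 51300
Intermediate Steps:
(16 + 20)*y = (16 + 20)*1425 = 36*1425 = 51300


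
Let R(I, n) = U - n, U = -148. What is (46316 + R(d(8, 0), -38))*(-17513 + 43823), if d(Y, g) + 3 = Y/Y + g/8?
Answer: 1215679860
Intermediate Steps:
d(Y, g) = -2 + g/8 (d(Y, g) = -3 + (Y/Y + g/8) = -3 + (1 + g*(1/8)) = -3 + (1 + g/8) = -2 + g/8)
R(I, n) = -148 - n
(46316 + R(d(8, 0), -38))*(-17513 + 43823) = (46316 + (-148 - 1*(-38)))*(-17513 + 43823) = (46316 + (-148 + 38))*26310 = (46316 - 110)*26310 = 46206*26310 = 1215679860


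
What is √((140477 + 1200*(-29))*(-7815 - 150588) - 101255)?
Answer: 7*I*√341625614 ≈ 1.2938e+5*I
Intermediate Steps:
√((140477 + 1200*(-29))*(-7815 - 150588) - 101255) = √((140477 - 34800)*(-158403) - 101255) = √(105677*(-158403) - 101255) = √(-16739553831 - 101255) = √(-16739655086) = 7*I*√341625614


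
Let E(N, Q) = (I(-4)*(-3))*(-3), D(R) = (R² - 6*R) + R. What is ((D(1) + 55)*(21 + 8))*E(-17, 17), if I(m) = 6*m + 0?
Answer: -319464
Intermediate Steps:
D(R) = R² - 5*R
I(m) = 6*m
E(N, Q) = -216 (E(N, Q) = ((6*(-4))*(-3))*(-3) = -24*(-3)*(-3) = 72*(-3) = -216)
((D(1) + 55)*(21 + 8))*E(-17, 17) = ((1*(-5 + 1) + 55)*(21 + 8))*(-216) = ((1*(-4) + 55)*29)*(-216) = ((-4 + 55)*29)*(-216) = (51*29)*(-216) = 1479*(-216) = -319464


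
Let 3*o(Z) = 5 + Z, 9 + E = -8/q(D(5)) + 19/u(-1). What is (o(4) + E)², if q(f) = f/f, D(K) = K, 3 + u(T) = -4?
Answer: 13689/49 ≈ 279.37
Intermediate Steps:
u(T) = -7 (u(T) = -3 - 4 = -7)
q(f) = 1
E = -138/7 (E = -9 + (-8/1 + 19/(-7)) = -9 + (-8*1 + 19*(-⅐)) = -9 + (-8 - 19/7) = -9 - 75/7 = -138/7 ≈ -19.714)
o(Z) = 5/3 + Z/3 (o(Z) = (5 + Z)/3 = 5/3 + Z/3)
(o(4) + E)² = ((5/3 + (⅓)*4) - 138/7)² = ((5/3 + 4/3) - 138/7)² = (3 - 138/7)² = (-117/7)² = 13689/49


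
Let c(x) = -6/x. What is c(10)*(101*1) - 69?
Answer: -648/5 ≈ -129.60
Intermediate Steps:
c(10)*(101*1) - 69 = (-6/10)*(101*1) - 69 = -6*⅒*101 - 69 = -⅗*101 - 69 = -303/5 - 69 = -648/5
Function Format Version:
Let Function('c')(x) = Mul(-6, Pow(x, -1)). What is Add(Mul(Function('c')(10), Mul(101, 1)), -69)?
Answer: Rational(-648, 5) ≈ -129.60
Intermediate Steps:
Add(Mul(Function('c')(10), Mul(101, 1)), -69) = Add(Mul(Mul(-6, Pow(10, -1)), Mul(101, 1)), -69) = Add(Mul(Mul(-6, Rational(1, 10)), 101), -69) = Add(Mul(Rational(-3, 5), 101), -69) = Add(Rational(-303, 5), -69) = Rational(-648, 5)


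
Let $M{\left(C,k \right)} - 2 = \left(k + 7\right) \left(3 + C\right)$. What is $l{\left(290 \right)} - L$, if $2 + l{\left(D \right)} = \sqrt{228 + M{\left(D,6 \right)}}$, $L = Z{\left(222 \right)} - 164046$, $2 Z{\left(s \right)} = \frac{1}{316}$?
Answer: $\frac{103675807}{632} + \sqrt{4039} \approx 1.6411 \cdot 10^{5}$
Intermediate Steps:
$M{\left(C,k \right)} = 2 + \left(3 + C\right) \left(7 + k\right)$ ($M{\left(C,k \right)} = 2 + \left(k + 7\right) \left(3 + C\right) = 2 + \left(7 + k\right) \left(3 + C\right) = 2 + \left(3 + C\right) \left(7 + k\right)$)
$Z{\left(s \right)} = \frac{1}{632}$ ($Z{\left(s \right)} = \frac{1}{2 \cdot 316} = \frac{1}{2} \cdot \frac{1}{316} = \frac{1}{632}$)
$L = - \frac{103677071}{632}$ ($L = \frac{1}{632} - 164046 = - \frac{103677071}{632} \approx -1.6405 \cdot 10^{5}$)
$l{\left(D \right)} = -2 + \sqrt{269 + 13 D}$ ($l{\left(D \right)} = -2 + \sqrt{228 + \left(23 + 3 \cdot 6 + 7 D + D 6\right)} = -2 + \sqrt{228 + \left(23 + 18 + 7 D + 6 D\right)} = -2 + \sqrt{228 + \left(41 + 13 D\right)} = -2 + \sqrt{269 + 13 D}$)
$l{\left(290 \right)} - L = \left(-2 + \sqrt{269 + 13 \cdot 290}\right) - - \frac{103677071}{632} = \left(-2 + \sqrt{269 + 3770}\right) + \frac{103677071}{632} = \left(-2 + \sqrt{4039}\right) + \frac{103677071}{632} = \frac{103675807}{632} + \sqrt{4039}$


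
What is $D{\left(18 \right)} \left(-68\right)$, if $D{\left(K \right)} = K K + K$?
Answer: $-23256$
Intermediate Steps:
$D{\left(K \right)} = K + K^{2}$ ($D{\left(K \right)} = K^{2} + K = K + K^{2}$)
$D{\left(18 \right)} \left(-68\right) = 18 \left(1 + 18\right) \left(-68\right) = 18 \cdot 19 \left(-68\right) = 342 \left(-68\right) = -23256$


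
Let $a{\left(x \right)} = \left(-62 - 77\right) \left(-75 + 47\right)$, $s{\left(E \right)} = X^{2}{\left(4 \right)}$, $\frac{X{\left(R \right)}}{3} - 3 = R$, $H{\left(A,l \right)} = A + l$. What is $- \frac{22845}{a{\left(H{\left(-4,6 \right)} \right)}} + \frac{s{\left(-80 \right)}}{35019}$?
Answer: $- \frac{88699187}{15143772} \approx -5.8571$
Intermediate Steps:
$X{\left(R \right)} = 9 + 3 R$
$s{\left(E \right)} = 441$ ($s{\left(E \right)} = \left(9 + 3 \cdot 4\right)^{2} = \left(9 + 12\right)^{2} = 21^{2} = 441$)
$a{\left(x \right)} = 3892$ ($a{\left(x \right)} = \left(-139\right) \left(-28\right) = 3892$)
$- \frac{22845}{a{\left(H{\left(-4,6 \right)} \right)}} + \frac{s{\left(-80 \right)}}{35019} = - \frac{22845}{3892} + \frac{441}{35019} = \left(-22845\right) \frac{1}{3892} + 441 \cdot \frac{1}{35019} = - \frac{22845}{3892} + \frac{49}{3891} = - \frac{88699187}{15143772}$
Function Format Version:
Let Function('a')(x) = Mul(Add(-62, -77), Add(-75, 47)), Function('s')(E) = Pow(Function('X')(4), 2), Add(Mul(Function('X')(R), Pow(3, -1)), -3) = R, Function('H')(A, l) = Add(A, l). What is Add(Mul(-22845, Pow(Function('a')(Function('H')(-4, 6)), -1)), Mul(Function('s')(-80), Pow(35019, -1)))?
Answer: Rational(-88699187, 15143772) ≈ -5.8571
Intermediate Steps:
Function('X')(R) = Add(9, Mul(3, R))
Function('s')(E) = 441 (Function('s')(E) = Pow(Add(9, Mul(3, 4)), 2) = Pow(Add(9, 12), 2) = Pow(21, 2) = 441)
Function('a')(x) = 3892 (Function('a')(x) = Mul(-139, -28) = 3892)
Add(Mul(-22845, Pow(Function('a')(Function('H')(-4, 6)), -1)), Mul(Function('s')(-80), Pow(35019, -1))) = Add(Mul(-22845, Pow(3892, -1)), Mul(441, Pow(35019, -1))) = Add(Mul(-22845, Rational(1, 3892)), Mul(441, Rational(1, 35019))) = Add(Rational(-22845, 3892), Rational(49, 3891)) = Rational(-88699187, 15143772)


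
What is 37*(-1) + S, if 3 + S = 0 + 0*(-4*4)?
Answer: -40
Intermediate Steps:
S = -3 (S = -3 + (0 + 0*(-4*4)) = -3 + (0 + 0*(-16)) = -3 + (0 + 0) = -3 + 0 = -3)
37*(-1) + S = 37*(-1) - 3 = -37 - 3 = -40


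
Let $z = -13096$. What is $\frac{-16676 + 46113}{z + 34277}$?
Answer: $\frac{29437}{21181} \approx 1.3898$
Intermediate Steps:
$\frac{-16676 + 46113}{z + 34277} = \frac{-16676 + 46113}{-13096 + 34277} = \frac{29437}{21181}$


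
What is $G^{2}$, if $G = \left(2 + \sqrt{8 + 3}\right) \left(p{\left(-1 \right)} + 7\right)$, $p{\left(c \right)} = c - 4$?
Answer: $60 + 16 \sqrt{11} \approx 113.07$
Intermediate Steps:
$p{\left(c \right)} = -4 + c$
$G = 4 + 2 \sqrt{11}$ ($G = \left(2 + \sqrt{8 + 3}\right) \left(\left(-4 - 1\right) + 7\right) = \left(2 + \sqrt{11}\right) \left(-5 + 7\right) = \left(2 + \sqrt{11}\right) 2 = 4 + 2 \sqrt{11} \approx 10.633$)
$G^{2} = \left(4 + 2 \sqrt{11}\right)^{2}$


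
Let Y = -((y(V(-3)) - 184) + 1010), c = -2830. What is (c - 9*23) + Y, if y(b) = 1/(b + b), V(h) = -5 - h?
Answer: -15451/4 ≈ -3862.8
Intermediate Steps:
y(b) = 1/(2*b)
Y = -3303/4 (Y = -((1/(2*(-5 - 1*(-3))) - 184) + 1010) = -((1/(2*(-5 + 3)) - 184) + 1010) = -(((½)/(-2) - 184) + 1010) = -(((½)*(-½) - 184) + 1010) = -((-¼ - 184) + 1010) = -(-737/4 + 1010) = -1*3303/4 = -3303/4 ≈ -825.75)
(c - 9*23) + Y = (-2830 - 9*23) - 3303/4 = (-2830 - 207) - 3303/4 = -3037 - 3303/4 = -15451/4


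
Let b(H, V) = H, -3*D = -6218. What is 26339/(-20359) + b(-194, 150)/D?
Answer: -87812420/63296131 ≈ -1.3873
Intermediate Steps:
D = 6218/3 (D = -⅓*(-6218) = 6218/3 ≈ 2072.7)
26339/(-20359) + b(-194, 150)/D = 26339/(-20359) - 194/6218/3 = 26339*(-1/20359) - 194*3/6218 = -26339/20359 - 291/3109 = -87812420/63296131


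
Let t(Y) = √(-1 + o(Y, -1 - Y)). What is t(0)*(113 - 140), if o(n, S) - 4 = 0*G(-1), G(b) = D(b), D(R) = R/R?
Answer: -27*√3 ≈ -46.765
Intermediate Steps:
D(R) = 1
G(b) = 1
o(n, S) = 4 (o(n, S) = 4 + 0*1 = 4 + 0 = 4)
t(Y) = √3 (t(Y) = √(-1 + 4) = √3)
t(0)*(113 - 140) = √3*(113 - 140) = √3*(-27) = -27*√3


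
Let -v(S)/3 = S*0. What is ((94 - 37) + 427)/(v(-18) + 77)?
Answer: 44/7 ≈ 6.2857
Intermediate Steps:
v(S) = 0 (v(S) = -3*S*0 = -3*0 = 0)
((94 - 37) + 427)/(v(-18) + 77) = ((94 - 37) + 427)/(0 + 77) = (57 + 427)/77 = 484*(1/77) = 44/7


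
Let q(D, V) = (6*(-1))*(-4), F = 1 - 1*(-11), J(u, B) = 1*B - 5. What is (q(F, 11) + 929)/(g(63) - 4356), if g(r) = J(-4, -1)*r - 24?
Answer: -953/4758 ≈ -0.20029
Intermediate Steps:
J(u, B) = -5 + B (J(u, B) = B - 5 = -5 + B)
F = 12 (F = 1 + 11 = 12)
q(D, V) = 24 (q(D, V) = -6*(-4) = 24)
g(r) = -24 - 6*r (g(r) = (-5 - 1)*r - 24 = -6*r - 24 = -24 - 6*r)
(q(F, 11) + 929)/(g(63) - 4356) = (24 + 929)/((-24 - 6*63) - 4356) = 953/((-24 - 378) - 4356) = 953/(-402 - 4356) = 953/(-4758) = 953*(-1/4758) = -953/4758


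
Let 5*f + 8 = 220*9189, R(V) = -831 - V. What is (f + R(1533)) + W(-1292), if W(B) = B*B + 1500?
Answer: 10363572/5 ≈ 2.0727e+6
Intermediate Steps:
W(B) = 1500 + B² (W(B) = B² + 1500 = 1500 + B²)
f = 2021572/5 (f = -8/5 + (220*9189)/5 = -8/5 + (⅕)*2021580 = -8/5 + 404316 = 2021572/5 ≈ 4.0431e+5)
(f + R(1533)) + W(-1292) = (2021572/5 + (-831 - 1*1533)) + (1500 + (-1292)²) = (2021572/5 + (-831 - 1533)) + (1500 + 1669264) = (2021572/5 - 2364) + 1670764 = 2009752/5 + 1670764 = 10363572/5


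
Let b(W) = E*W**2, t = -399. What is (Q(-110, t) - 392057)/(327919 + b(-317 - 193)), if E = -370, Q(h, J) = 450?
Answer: 391607/95909081 ≈ 0.0040831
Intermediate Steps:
b(W) = -370*W**2
(Q(-110, t) - 392057)/(327919 + b(-317 - 193)) = (450 - 392057)/(327919 - 370*(-317 - 193)**2) = -391607/(327919 - 370*(-510)**2) = -391607/(327919 - 370*260100) = -391607/(327919 - 96237000) = -391607/(-95909081) = -391607*(-1/95909081) = 391607/95909081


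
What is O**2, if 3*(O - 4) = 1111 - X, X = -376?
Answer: 2247001/9 ≈ 2.4967e+5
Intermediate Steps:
O = 1499/3 (O = 4 + (1111 - 1*(-376))/3 = 4 + (1111 + 376)/3 = 4 + (1/3)*1487 = 4 + 1487/3 = 1499/3 ≈ 499.67)
O**2 = (1499/3)**2 = 2247001/9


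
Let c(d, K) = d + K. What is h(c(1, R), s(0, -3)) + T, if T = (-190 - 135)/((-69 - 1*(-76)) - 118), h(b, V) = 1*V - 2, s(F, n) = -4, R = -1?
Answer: -341/111 ≈ -3.0721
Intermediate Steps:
c(d, K) = K + d
h(b, V) = -2 + V (h(b, V) = V - 2 = -2 + V)
T = 325/111 (T = -325/((-69 + 76) - 118) = -325/(7 - 118) = -325/(-111) = -325*(-1/111) = 325/111 ≈ 2.9279)
h(c(1, R), s(0, -3)) + T = (-2 - 4) + 325/111 = -6 + 325/111 = -341/111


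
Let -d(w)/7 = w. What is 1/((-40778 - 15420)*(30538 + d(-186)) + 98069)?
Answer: -1/1789246251 ≈ -5.5889e-10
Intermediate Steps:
d(w) = -7*w
1/((-40778 - 15420)*(30538 + d(-186)) + 98069) = 1/((-40778 - 15420)*(30538 - 7*(-186)) + 98069) = 1/(-56198*(30538 + 1302) + 98069) = 1/(-56198*31840 + 98069) = 1/(-1789344320 + 98069) = 1/(-1789246251) = -1/1789246251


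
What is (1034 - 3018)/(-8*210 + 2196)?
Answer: -496/129 ≈ -3.8450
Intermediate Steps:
(1034 - 3018)/(-8*210 + 2196) = -1984/(-1680 + 2196) = -1984/516 = -1984*1/516 = -496/129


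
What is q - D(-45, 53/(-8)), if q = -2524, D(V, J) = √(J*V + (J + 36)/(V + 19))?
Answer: -2524 - 5*√32123/52 ≈ -2541.2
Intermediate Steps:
D(V, J) = √(J*V + (36 + J)/(19 + V))
q - D(-45, 53/(-8)) = -2524 - √((36 + 53/(-8) + (53/(-8))*(-45)*(19 - 45))/(19 - 45)) = -2524 - √((36 + 53*(-⅛) + (53*(-⅛))*(-45)*(-26))/(-26)) = -2524 - √(-(36 - 53/8 - 53/8*(-45)*(-26))/26) = -2524 - √(-(36 - 53/8 - 31005/4)/26) = -2524 - √(-1/26*(-61775/8)) = -2524 - √(61775/208) = -2524 - 5*√32123/52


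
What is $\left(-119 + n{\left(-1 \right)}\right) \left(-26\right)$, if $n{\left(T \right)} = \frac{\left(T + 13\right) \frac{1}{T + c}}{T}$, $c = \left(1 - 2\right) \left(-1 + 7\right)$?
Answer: $\frac{21346}{7} \approx 3049.4$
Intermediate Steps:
$c = -6$ ($c = \left(-1\right) 6 = -6$)
$n{\left(T \right)} = \frac{13 + T}{T \left(-6 + T\right)}$ ($n{\left(T \right)} = \frac{\left(T + 13\right) \frac{1}{T - 6}}{T} = \frac{\left(13 + T\right) \frac{1}{-6 + T}}{T} = \frac{\frac{1}{-6 + T} \left(13 + T\right)}{T} = \frac{13 + T}{T \left(-6 + T\right)}$)
$\left(-119 + n{\left(-1 \right)}\right) \left(-26\right) = \left(-119 + \frac{13 - 1}{\left(-1\right) \left(-6 - 1\right)}\right) \left(-26\right) = \left(-119 - \frac{1}{-7} \cdot 12\right) \left(-26\right) = \left(-119 - \left(- \frac{1}{7}\right) 12\right) \left(-26\right) = \left(-119 + \frac{12}{7}\right) \left(-26\right) = \left(- \frac{821}{7}\right) \left(-26\right) = \frac{21346}{7}$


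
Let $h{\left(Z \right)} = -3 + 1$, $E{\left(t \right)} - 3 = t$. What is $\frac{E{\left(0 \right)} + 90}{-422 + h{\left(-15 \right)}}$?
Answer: $- \frac{93}{424} \approx -0.21934$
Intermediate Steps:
$E{\left(t \right)} = 3 + t$
$h{\left(Z \right)} = -2$
$\frac{E{\left(0 \right)} + 90}{-422 + h{\left(-15 \right)}} = \frac{\left(3 + 0\right) + 90}{-422 - 2} = \frac{3 + 90}{-424} = 93 \left(- \frac{1}{424}\right) = - \frac{93}{424}$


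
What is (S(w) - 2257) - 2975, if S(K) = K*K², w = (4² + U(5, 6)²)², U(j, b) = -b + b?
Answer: 16771984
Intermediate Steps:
U(j, b) = 0
w = 256 (w = (4² + 0²)² = (16 + 0)² = 16² = 256)
S(K) = K³
(S(w) - 2257) - 2975 = (256³ - 2257) - 2975 = (16777216 - 2257) - 2975 = 16774959 - 2975 = 16771984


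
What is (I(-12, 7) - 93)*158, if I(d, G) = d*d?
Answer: 8058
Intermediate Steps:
I(d, G) = d²
(I(-12, 7) - 93)*158 = ((-12)² - 93)*158 = (144 - 93)*158 = 51*158 = 8058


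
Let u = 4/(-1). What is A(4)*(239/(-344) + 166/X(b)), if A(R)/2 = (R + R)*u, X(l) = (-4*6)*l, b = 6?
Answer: 45760/387 ≈ 118.24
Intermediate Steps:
X(l) = -24*l
u = -4 (u = 4*(-1) = -4)
A(R) = -16*R (A(R) = 2*((R + R)*(-4)) = 2*((2*R)*(-4)) = 2*(-8*R) = -16*R)
A(4)*(239/(-344) + 166/X(b)) = (-16*4)*(239/(-344) + 166/((-24*6))) = -64*(239*(-1/344) + 166/(-144)) = -64*(-239/344 + 166*(-1/144)) = -64*(-239/344 - 83/72) = -64*(-715/387) = 45760/387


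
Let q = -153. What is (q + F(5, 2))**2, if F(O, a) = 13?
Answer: 19600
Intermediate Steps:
(q + F(5, 2))**2 = (-153 + 13)**2 = (-140)**2 = 19600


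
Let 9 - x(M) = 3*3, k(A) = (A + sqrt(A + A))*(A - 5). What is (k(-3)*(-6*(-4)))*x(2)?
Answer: 0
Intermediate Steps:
k(A) = (-5 + A)*(A + sqrt(2)*sqrt(A)) (k(A) = (A + sqrt(2*A))*(-5 + A) = (A + sqrt(2)*sqrt(A))*(-5 + A) = (-5 + A)*(A + sqrt(2)*sqrt(A)))
x(M) = 0 (x(M) = 9 - 3*3 = 9 - 1*9 = 9 - 9 = 0)
(k(-3)*(-6*(-4)))*x(2) = (((-3)**2 - 5*(-3) + sqrt(2)*(-3)**(3/2) - 5*sqrt(2)*sqrt(-3))*(-6*(-4)))*0 = ((9 + 15 + sqrt(2)*(-3*I*sqrt(3)) - 5*sqrt(2)*I*sqrt(3))*24)*0 = ((9 + 15 - 3*I*sqrt(6) - 5*I*sqrt(6))*24)*0 = ((24 - 8*I*sqrt(6))*24)*0 = (576 - 192*I*sqrt(6))*0 = 0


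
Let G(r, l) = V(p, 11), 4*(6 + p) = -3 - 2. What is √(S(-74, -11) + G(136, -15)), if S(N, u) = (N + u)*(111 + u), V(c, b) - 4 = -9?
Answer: 9*I*√105 ≈ 92.223*I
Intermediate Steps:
p = -29/4 (p = -6 + (-3 - 2)/4 = -6 + (¼)*(-5) = -6 - 5/4 = -29/4 ≈ -7.2500)
V(c, b) = -5 (V(c, b) = 4 - 9 = -5)
G(r, l) = -5
S(N, u) = (111 + u)*(N + u)
√(S(-74, -11) + G(136, -15)) = √(((-11)² + 111*(-74) + 111*(-11) - 74*(-11)) - 5) = √((121 - 8214 - 1221 + 814) - 5) = √(-8500 - 5) = √(-8505) = 9*I*√105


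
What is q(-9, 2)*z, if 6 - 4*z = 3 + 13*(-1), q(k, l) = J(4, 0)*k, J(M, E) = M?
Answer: -144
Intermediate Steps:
q(k, l) = 4*k
z = 4 (z = 3/2 - (3 + 13*(-1))/4 = 3/2 - (3 - 13)/4 = 3/2 - ¼*(-10) = 3/2 + 5/2 = 4)
q(-9, 2)*z = (4*(-9))*4 = -36*4 = -144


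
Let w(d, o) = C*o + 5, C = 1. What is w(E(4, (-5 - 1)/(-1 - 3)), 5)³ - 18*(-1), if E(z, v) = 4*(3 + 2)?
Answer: 1018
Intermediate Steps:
E(z, v) = 20 (E(z, v) = 4*5 = 20)
w(d, o) = 5 + o (w(d, o) = 1*o + 5 = o + 5 = 5 + o)
w(E(4, (-5 - 1)/(-1 - 3)), 5)³ - 18*(-1) = (5 + 5)³ - 18*(-1) = 10³ + 18 = 1000 + 18 = 1018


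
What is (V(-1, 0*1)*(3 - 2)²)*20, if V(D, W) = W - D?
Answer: 20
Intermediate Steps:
(V(-1, 0*1)*(3 - 2)²)*20 = ((0*1 - 1*(-1))*(3 - 2)²)*20 = ((0 + 1)*1²)*20 = (1*1)*20 = 1*20 = 20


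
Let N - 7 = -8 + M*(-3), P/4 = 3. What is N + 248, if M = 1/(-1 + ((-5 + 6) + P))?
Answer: 987/4 ≈ 246.75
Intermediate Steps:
P = 12 (P = 4*3 = 12)
M = 1/12 (M = 1/(-1 + ((-5 + 6) + 12)) = 1/(-1 + (1 + 12)) = 1/(-1 + 13) = 1/12 ≈ 0.083333)
N = -5/4 (N = 7 + (-8 + (1/12)*(-3)) = 7 + (-8 - 1/4) = 7 - 33/4 = -5/4 ≈ -1.2500)
N + 248 = -5/4 + 248 = 987/4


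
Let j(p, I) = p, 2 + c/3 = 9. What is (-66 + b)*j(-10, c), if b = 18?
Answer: 480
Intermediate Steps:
c = 21 (c = -6 + 3*9 = -6 + 27 = 21)
(-66 + b)*j(-10, c) = (-66 + 18)*(-10) = -48*(-10) = 480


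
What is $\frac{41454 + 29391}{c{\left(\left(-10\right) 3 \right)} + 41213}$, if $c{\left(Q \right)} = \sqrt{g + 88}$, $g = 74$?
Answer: $\frac{2919734985}{1698511207} - \frac{637605 \sqrt{2}}{1698511207} \approx 1.7185$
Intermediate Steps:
$c{\left(Q \right)} = 9 \sqrt{2}$ ($c{\left(Q \right)} = \sqrt{74 + 88} = \sqrt{162} = 9 \sqrt{2}$)
$\frac{41454 + 29391}{c{\left(\left(-10\right) 3 \right)} + 41213} = \frac{41454 + 29391}{9 \sqrt{2} + 41213} = \frac{70845}{41213 + 9 \sqrt{2}}$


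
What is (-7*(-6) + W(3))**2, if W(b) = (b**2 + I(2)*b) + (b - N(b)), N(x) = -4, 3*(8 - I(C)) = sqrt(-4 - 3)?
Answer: (82 - I*sqrt(7))**2 ≈ 6717.0 - 433.9*I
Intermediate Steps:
I(C) = 8 - I*sqrt(7)/3 (I(C) = 8 - sqrt(-4 - 3)/3 = 8 - I*sqrt(7)/3)
W(b) = 4 + b + b**2 + b*(8 - I*sqrt(7)/3) (W(b) = (b**2 + (8 - I*sqrt(7)/3)*b) + (b - 1*(-4)) = (b**2 + b*(8 - I*sqrt(7)/3)) + (b + 4) = (b**2 + b*(8 - I*sqrt(7)/3)) + (4 + b) = 4 + b + b**2 + b*(8 - I*sqrt(7)/3))
(-7*(-6) + W(3))**2 = (-7*(-6) + (4 + 3**2 + 9*3 - 1/3*I*3*sqrt(7)))**2 = (42 + (4 + 9 + 27 - I*sqrt(7)))**2 = (42 + (40 - I*sqrt(7)))**2 = (82 - I*sqrt(7))**2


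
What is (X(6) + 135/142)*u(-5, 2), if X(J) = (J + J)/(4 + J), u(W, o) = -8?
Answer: -6108/355 ≈ -17.206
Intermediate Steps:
X(J) = 2*J/(4 + J) (X(J) = (2*J)/(4 + J) = 2*J/(4 + J))
(X(6) + 135/142)*u(-5, 2) = (2*6/(4 + 6) + 135/142)*(-8) = (2*6/10 + 135*(1/142))*(-8) = (2*6*(1/10) + 135/142)*(-8) = (6/5 + 135/142)*(-8) = (1527/710)*(-8) = -6108/355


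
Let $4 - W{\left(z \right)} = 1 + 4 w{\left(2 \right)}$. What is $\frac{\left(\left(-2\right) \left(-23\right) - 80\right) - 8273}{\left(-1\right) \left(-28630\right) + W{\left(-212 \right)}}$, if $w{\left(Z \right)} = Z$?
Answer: $- \frac{8307}{28625} \approx -0.2902$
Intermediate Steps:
$W{\left(z \right)} = -5$ ($W{\left(z \right)} = 4 - \left(1 + 4 \cdot 2\right) = 4 - \left(1 + 8\right) = 4 - 9 = -5$)
$\frac{\left(\left(-2\right) \left(-23\right) - 80\right) - 8273}{\left(-1\right) \left(-28630\right) + W{\left(-212 \right)}} = \frac{\left(\left(-2\right) \left(-23\right) - 80\right) - 8273}{\left(-1\right) \left(-28630\right) - 5} = \frac{\left(46 - 80\right) - 8273}{28630 - 5} = \frac{-34 - 8273}{28625} = \left(-8307\right) \frac{1}{28625} = - \frac{8307}{28625}$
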